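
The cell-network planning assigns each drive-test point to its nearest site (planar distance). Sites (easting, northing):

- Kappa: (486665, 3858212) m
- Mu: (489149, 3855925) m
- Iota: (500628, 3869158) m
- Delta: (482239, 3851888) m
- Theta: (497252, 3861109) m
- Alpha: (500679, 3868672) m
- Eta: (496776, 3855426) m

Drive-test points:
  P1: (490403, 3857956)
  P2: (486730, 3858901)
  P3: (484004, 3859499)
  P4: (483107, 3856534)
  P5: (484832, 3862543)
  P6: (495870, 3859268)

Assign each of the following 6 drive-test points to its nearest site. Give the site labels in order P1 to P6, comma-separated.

Mu, Kappa, Kappa, Kappa, Kappa, Theta

P1 → Mu (d²=5697477.00)
P2 → Kappa (d²=478946.00)
P3 → Kappa (d²=8737290.00)
P4 → Kappa (d²=15475048.00)
P5 → Kappa (d²=22117450.00)
P6 → Theta (d²=5299205.00)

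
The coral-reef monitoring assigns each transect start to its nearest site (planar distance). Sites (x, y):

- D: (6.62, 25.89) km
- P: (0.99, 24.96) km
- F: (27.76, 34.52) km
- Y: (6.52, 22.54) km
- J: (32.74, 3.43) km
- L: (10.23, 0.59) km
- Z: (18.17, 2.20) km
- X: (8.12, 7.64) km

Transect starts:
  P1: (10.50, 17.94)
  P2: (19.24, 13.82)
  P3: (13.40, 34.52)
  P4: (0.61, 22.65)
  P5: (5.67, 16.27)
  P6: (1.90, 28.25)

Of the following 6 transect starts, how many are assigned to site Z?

P1 → Y
P2 → Z
P3 → D
P4 → P
P5 → Y
P6 → P
1 of the 6 goes to Z.

1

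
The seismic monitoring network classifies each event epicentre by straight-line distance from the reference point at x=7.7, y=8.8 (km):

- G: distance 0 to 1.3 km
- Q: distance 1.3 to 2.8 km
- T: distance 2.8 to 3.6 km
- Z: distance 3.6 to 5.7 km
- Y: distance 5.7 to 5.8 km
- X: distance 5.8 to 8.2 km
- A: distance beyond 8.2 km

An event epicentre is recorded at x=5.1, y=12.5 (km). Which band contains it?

Z

Distance = √((5.1−7.7)² + (12.5−8.8)²) = √(6.760 + 13.690) = 4.522 km.
3.6 ≤ 4.522 < 5.7 → Z.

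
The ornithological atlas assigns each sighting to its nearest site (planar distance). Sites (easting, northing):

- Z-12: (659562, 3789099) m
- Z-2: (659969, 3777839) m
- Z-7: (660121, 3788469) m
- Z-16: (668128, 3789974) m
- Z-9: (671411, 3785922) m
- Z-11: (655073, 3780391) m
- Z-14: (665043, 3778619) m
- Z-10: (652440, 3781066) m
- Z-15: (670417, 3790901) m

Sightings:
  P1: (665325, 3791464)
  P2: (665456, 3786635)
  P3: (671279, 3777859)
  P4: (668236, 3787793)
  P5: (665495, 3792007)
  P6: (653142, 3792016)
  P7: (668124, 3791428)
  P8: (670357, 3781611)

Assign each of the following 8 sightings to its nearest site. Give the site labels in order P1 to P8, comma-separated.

Z-16, Z-16, Z-14, Z-16, Z-16, Z-12, Z-16, Z-9

P1 → Z-16 (d²=10076909.00)
P2 → Z-16 (d²=18288505.00)
P3 → Z-14 (d²=39465296.00)
P4 → Z-16 (d²=4768425.00)
P5 → Z-16 (d²=11065778.00)
P6 → Z-12 (d²=49725289.00)
P7 → Z-16 (d²=2114132.00)
P8 → Z-9 (d²=19695637.00)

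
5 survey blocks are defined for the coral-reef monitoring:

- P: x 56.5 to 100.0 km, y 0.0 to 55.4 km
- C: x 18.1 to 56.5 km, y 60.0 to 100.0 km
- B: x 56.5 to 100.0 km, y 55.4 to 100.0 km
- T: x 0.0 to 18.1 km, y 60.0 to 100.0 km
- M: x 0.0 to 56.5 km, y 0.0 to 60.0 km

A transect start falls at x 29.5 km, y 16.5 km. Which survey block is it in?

The point has x = 29.5 and y = 16.5.
Only M satisfies 0.0 ≤ x ≤ 56.5 and 0.0 ≤ y ≤ 60.0.

M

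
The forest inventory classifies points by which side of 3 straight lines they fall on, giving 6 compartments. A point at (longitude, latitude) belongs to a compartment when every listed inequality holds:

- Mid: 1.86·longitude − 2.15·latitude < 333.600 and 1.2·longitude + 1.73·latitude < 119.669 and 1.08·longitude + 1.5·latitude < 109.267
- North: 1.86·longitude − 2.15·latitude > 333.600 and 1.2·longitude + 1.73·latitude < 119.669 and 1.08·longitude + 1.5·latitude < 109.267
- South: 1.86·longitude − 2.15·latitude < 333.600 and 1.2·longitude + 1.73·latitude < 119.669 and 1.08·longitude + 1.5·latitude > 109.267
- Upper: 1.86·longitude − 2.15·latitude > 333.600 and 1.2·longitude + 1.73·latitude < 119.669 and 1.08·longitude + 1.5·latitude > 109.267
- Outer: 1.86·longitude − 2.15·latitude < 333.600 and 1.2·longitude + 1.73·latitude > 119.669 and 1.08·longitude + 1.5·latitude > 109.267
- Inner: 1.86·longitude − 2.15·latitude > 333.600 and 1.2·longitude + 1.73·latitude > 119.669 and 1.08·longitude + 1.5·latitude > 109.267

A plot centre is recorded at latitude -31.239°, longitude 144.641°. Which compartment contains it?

Upper

1.86·144.641 − 2.15·-31.239 = 336.196, which is > 333.600
1.2·144.641 + 1.73·-31.239 = 119.526, which is < 119.669
1.08·144.641 + 1.5·-31.239 = 109.354, which is > 109.267
This sign pattern matches Upper.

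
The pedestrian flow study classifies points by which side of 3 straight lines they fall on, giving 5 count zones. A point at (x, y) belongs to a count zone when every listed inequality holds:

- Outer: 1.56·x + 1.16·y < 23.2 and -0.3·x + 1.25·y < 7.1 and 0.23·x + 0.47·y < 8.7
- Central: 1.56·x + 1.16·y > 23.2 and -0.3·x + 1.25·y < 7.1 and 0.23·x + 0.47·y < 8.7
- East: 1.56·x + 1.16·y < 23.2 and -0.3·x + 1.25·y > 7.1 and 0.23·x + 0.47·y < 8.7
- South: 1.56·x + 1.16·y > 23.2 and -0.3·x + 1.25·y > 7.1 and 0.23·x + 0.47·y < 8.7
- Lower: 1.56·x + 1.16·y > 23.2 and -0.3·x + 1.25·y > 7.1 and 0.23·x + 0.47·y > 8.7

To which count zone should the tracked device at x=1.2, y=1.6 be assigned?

Outer

1.56·1.2 + 1.16·1.6 = 3.728, which is < 23.2
-0.3·1.2 + 1.25·1.6 = 1.640, which is < 7.1
0.23·1.2 + 0.47·1.6 = 1.028, which is < 8.7
This sign pattern matches Outer.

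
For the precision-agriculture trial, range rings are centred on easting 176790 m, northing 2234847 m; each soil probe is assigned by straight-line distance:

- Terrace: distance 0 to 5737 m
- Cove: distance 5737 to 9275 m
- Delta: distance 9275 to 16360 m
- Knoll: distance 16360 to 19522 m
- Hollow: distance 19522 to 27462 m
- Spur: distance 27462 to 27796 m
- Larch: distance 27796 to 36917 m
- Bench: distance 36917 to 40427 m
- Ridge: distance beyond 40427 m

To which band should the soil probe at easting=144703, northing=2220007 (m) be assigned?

Larch

Distance = √((144703−176790)² + (2220007−2234847)²) = √(1029575569.000 + 220225600.000) = 35352.527 m.
27796 ≤ 35352.527 < 36917 → Larch.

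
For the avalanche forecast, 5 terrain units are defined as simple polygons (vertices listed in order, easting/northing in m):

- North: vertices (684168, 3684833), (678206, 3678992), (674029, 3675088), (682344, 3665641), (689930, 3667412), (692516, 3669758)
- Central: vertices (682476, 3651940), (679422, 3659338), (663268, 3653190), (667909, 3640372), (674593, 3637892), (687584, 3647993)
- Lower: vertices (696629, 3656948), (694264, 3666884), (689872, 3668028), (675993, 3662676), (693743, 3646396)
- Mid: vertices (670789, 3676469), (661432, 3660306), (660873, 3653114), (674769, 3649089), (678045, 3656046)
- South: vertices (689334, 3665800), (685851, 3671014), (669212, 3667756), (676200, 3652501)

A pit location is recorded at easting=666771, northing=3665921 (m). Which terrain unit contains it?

Cast a ray rightward from (666771, 3665921). For each polygon, the edges (by vertex number in listed order) whose endpoints lie on opposite sides of northing = 3665921, where each meets that height, and whether that is right or left of the point:
North: 3–4 at easting≈682097.6 (right), 4–5 at easting≈683543.4 (right) → 2 crossings.
Central: no edge straddles that height → 0 crossings.
Lower: 1–2 at easting≈694493.2 (right), 3–4 at easting≈684408.1 (right) → 2 crossings.
Mid: 1–2 at easting≈664682.6 (left), 5–1 at easting≈674536.6 (right) → 1 crossing.
South: 1–2 at easting≈689253.2 (right), 3–4 at easting≈670052.6 (right) → 2 crossings.
Only Mid has an odd count, so the point is inside Mid.

Mid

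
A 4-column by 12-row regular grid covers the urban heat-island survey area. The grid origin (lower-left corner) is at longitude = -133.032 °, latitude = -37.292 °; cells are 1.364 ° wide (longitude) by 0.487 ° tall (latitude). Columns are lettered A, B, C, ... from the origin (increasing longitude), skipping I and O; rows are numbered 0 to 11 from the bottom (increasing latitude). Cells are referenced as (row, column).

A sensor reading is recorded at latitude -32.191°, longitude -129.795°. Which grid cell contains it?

Column index: ⌊(-129.795 − -133.032) / 1.364⌋ = ⌊2.373⌋ = 2 → column C
Row offset from origin: ⌊(-32.191 − -37.292) / 0.487⌋ = ⌊10.474⌋ = 10 → row 10

(10, C)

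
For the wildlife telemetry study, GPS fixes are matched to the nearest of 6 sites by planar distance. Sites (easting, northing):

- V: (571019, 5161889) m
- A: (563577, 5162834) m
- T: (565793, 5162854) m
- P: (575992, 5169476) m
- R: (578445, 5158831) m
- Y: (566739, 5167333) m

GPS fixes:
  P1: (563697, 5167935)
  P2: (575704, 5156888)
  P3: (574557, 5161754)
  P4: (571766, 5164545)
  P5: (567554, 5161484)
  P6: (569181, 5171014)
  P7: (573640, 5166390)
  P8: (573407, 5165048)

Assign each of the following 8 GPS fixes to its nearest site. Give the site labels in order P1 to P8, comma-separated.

P1 → Y (d²=9616168.00)
P2 → R (d²=11288330.00)
P3 → V (d²=12535669.00)
P4 → V (d²=7612345.00)
P5 → T (d²=4978021.00)
P6 → Y (d²=19513125.00)
P7 → P (d²=15055300.00)
P8 → V (d²=15681825.00)

Y, R, V, V, T, Y, P, V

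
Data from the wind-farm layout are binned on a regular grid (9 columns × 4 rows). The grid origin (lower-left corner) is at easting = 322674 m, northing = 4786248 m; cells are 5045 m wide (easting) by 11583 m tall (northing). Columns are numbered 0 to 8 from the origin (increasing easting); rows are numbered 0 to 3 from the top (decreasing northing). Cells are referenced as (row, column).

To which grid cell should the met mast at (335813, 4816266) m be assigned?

(1, 2)

Column index: ⌊(335813 − 322674) / 5045⌋ = ⌊2.604⌋ = 2
Row offset from origin: ⌊(4816266 − 4786248) / 11583⌋ = ⌊2.592⌋ = 2 → row 1 (counted from top)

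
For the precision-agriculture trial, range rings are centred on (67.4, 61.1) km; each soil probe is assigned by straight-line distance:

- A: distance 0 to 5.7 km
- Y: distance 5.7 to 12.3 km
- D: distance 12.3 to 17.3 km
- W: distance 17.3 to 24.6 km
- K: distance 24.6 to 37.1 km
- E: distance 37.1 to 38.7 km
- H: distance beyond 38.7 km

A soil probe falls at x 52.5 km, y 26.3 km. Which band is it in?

Distance = √((52.5−67.4)² + (26.3−61.1)²) = √(222.010 + 1211.040) = 37.856 km.
37.1 ≤ 37.856 < 38.7 → E.

E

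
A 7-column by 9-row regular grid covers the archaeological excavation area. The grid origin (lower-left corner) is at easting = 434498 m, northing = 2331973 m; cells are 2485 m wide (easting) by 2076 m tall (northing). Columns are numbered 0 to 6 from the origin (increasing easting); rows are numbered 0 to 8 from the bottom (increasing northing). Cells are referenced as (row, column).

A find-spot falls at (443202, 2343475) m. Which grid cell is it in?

(5, 3)

Column index: ⌊(443202 − 434498) / 2485⌋ = ⌊3.503⌋ = 3
Row offset from origin: ⌊(2343475 − 2331973) / 2076⌋ = ⌊5.540⌋ = 5 → row 5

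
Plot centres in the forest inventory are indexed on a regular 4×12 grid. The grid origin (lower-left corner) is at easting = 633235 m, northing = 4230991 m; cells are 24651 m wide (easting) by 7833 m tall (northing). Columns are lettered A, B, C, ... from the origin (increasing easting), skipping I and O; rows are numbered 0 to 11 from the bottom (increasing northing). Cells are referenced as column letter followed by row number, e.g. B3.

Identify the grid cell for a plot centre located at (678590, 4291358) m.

B7

Column index: ⌊(678590 − 633235) / 24651⌋ = ⌊1.840⌋ = 1 → column B
Row offset from origin: ⌊(4291358 − 4230991) / 7833⌋ = ⌊7.707⌋ = 7 → row 7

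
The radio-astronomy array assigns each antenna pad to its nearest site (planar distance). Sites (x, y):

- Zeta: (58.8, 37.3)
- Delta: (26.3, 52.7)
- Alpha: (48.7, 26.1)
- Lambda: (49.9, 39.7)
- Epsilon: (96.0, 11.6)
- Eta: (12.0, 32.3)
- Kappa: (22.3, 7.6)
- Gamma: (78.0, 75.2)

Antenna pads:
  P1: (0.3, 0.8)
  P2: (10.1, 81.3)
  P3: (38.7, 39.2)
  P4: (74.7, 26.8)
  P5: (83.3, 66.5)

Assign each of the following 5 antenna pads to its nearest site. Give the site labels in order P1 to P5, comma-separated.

Kappa, Delta, Lambda, Zeta, Gamma

P1 → Kappa (d²=530.24)
P2 → Delta (d²=1080.40)
P3 → Lambda (d²=125.69)
P4 → Zeta (d²=363.06)
P5 → Gamma (d²=103.78)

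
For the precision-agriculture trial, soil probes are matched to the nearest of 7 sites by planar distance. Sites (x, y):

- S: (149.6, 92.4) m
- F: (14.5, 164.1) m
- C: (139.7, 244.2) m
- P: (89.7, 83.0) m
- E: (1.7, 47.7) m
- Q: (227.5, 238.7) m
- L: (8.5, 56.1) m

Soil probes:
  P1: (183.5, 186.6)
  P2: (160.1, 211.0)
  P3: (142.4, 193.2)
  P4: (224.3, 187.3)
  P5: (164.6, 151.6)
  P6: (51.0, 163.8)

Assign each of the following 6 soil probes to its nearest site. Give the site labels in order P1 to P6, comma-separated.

Q, C, C, Q, S, F

P1 → Q (d²=4650.41)
P2 → C (d²=1518.40)
P3 → C (d²=2608.29)
P4 → Q (d²=2652.20)
P5 → S (d²=3729.64)
P6 → F (d²=1332.34)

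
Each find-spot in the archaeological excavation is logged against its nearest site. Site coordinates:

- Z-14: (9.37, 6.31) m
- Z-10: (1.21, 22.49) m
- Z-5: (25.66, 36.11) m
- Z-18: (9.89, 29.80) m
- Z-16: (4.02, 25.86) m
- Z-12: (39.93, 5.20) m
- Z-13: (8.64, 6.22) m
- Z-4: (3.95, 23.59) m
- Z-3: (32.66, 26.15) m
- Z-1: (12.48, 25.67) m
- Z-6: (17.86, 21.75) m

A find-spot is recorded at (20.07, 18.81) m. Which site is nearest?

Squared distances to each site:
Z-14: 270.740; Z-10: 369.242; Z-5: 330.538; Z-18: 224.413; Z-16: 307.305; Z-12: 579.652; Z-13: 289.153; Z-4: 282.703; Z-3: 212.384; Z-1: 104.668; Z-6: 13.528.
Minimum at Z-6.

Z-6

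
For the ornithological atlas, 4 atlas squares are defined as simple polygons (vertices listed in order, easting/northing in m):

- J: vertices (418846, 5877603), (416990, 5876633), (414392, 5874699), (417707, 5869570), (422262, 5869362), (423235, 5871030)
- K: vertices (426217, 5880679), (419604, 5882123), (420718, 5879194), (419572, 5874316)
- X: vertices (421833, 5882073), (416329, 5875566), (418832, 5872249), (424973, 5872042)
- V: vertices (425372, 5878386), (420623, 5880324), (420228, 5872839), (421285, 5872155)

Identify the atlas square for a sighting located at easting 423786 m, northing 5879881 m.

Cast a ray rightward from (423786, 5879881). For each polygon, the edges (by vertex number in listed order) whose endpoints lie on opposite sides of northing = 5879881, where each meets that height, and whether that is right or left of the point:
J: no edge straddles that height → 0 crossings.
K: 2–3 at easting≈420456.7 (left), 4–1 at easting≈425383.6 (right) → 1 crossing.
X: 1–2 at easting≈419978.9 (left), 4–1 at easting≈422519.2 (left) → 0 crossings.
V: 1–2 at easting≈421708.6 (left), 2–3 at easting≈420599.6 (left) → 0 crossings.
Only K has an odd count, so the point is inside K.

K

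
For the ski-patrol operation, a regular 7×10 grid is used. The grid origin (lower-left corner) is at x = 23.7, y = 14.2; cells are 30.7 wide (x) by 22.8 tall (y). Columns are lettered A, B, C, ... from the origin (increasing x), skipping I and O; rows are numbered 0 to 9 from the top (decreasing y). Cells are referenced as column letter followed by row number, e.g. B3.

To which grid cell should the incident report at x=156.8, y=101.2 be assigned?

Column index: ⌊(156.8 − 23.7) / 30.7⌋ = ⌊4.336⌋ = 4 → column E
Row offset from origin: ⌊(101.2 − 14.2) / 22.8⌋ = ⌊3.816⌋ = 3 → row 6 (counted from top)

E6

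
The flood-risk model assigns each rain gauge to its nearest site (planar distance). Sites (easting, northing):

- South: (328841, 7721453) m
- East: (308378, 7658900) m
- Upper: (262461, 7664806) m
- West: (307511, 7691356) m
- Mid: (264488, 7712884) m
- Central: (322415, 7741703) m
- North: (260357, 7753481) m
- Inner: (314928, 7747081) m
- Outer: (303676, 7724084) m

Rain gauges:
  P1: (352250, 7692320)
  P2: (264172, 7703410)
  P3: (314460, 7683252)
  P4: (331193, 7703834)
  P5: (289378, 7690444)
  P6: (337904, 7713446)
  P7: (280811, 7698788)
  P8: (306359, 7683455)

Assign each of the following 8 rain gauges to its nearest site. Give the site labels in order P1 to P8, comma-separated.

P1 → South (d²=1396712970.00)
P2 → Mid (d²=89856532.00)
P3 → West (d²=113963417.00)
P4 → South (d²=315961065.00)
P5 → West (d²=329637433.00)
P6 → South (d²=146250018.00)
P7 → Mid (d²=465137545.00)
P8 → West (d²=63752905.00)

South, Mid, West, South, West, South, Mid, West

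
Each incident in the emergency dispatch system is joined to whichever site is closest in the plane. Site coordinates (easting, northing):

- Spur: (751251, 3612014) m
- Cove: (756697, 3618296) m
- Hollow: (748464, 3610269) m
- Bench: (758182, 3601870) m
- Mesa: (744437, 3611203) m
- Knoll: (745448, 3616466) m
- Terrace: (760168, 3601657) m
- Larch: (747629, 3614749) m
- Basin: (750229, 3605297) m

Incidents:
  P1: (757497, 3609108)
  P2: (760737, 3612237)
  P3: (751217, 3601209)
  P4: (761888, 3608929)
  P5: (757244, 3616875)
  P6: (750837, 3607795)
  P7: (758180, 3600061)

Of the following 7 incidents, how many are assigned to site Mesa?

0

P1 → Spur
P2 → Cove
P3 → Basin
P4 → Terrace
P5 → Cove
P6 → Basin
P7 → Bench
0 of the 7 go to Mesa.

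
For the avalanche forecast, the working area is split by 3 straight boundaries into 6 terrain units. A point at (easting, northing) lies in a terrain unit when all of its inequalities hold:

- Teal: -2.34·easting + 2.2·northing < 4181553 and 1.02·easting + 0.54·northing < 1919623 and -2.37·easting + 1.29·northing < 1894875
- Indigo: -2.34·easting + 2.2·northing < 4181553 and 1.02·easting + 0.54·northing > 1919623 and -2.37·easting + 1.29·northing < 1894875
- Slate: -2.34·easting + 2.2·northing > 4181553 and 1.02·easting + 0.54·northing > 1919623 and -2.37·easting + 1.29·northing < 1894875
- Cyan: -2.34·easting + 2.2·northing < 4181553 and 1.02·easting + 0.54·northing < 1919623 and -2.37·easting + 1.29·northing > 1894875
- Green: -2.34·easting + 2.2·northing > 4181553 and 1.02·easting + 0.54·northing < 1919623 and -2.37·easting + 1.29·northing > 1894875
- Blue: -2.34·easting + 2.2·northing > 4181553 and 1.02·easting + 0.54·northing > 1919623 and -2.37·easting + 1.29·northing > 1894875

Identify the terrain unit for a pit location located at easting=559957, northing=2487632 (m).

-2.34·559957 + 2.2·2487632 = 4162491.020, which is < 4181553
1.02·559957 + 0.54·2487632 = 1914477.420, which is < 1919623
-2.37·559957 + 1.29·2487632 = 1881947.190, which is < 1894875
This sign pattern matches Teal.

Teal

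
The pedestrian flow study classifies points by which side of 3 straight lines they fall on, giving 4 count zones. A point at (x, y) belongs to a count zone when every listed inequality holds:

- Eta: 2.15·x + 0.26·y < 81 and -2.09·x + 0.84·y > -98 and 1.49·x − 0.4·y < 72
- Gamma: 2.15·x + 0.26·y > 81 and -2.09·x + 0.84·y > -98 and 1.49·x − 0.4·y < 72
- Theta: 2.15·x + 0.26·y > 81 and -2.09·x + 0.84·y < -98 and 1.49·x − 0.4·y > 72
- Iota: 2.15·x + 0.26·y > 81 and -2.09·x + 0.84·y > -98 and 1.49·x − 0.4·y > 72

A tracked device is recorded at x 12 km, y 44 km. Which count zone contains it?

2.15·12 + 0.26·44 = 37.240, which is < 81
-2.09·12 + 0.84·44 = 11.880, which is > -98
1.49·12 − 0.4·44 = 0.280, which is < 72
This sign pattern matches Eta.

Eta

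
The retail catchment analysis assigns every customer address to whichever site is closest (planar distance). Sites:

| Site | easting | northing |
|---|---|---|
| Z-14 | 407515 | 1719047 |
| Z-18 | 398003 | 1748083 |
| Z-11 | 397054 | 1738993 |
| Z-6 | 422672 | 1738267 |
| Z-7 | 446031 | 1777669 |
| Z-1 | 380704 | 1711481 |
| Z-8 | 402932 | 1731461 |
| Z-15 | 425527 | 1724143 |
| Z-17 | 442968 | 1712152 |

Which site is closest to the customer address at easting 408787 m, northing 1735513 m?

Squared distances to each site:
Z-14: 272747140.000; Z-18: 274299556.000; Z-11: 149773689.000; Z-6: 200377741.000; Z-7: 3164243872.000; Z-1: 1366191913.000; Z-8: 50699729.000; Z-15: 409504500.000; Z-17: 1714077082.000.
Minimum at Z-8.

Z-8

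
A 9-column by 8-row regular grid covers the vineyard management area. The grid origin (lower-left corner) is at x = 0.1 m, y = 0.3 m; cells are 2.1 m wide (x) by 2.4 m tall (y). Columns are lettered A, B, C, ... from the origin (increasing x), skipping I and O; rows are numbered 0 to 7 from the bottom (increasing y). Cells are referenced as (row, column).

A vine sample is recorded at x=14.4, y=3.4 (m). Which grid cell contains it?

Column index: ⌊(14.4 − 0.1) / 2.1⌋ = ⌊6.810⌋ = 6 → column G
Row offset from origin: ⌊(3.4 − 0.3) / 2.4⌋ = ⌊1.292⌋ = 1 → row 1

(1, G)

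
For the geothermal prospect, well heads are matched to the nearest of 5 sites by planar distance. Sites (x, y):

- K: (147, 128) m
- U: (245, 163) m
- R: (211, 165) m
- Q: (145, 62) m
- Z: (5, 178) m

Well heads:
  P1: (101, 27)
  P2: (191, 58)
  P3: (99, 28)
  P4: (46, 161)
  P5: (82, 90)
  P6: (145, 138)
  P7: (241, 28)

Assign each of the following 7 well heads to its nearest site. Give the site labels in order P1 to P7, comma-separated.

P1 → Q (d²=3161.00)
P2 → Q (d²=2132.00)
P3 → Q (d²=3272.00)
P4 → Z (d²=1970.00)
P5 → Q (d²=4753.00)
P6 → K (d²=104.00)
P7 → Q (d²=10372.00)

Q, Q, Q, Z, Q, K, Q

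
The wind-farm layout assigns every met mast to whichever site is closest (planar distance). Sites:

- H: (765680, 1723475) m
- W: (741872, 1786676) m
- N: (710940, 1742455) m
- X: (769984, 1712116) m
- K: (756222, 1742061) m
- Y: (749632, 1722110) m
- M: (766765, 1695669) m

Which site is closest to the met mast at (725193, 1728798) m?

N

Squared distances to each site:
H: 1667531498.000; W: 3628051925.000; N: 389661658.000; X: 2284522805.000; K: 1138706010.000; Y: 641994065.000; M: 2825761825.000.
Minimum at N.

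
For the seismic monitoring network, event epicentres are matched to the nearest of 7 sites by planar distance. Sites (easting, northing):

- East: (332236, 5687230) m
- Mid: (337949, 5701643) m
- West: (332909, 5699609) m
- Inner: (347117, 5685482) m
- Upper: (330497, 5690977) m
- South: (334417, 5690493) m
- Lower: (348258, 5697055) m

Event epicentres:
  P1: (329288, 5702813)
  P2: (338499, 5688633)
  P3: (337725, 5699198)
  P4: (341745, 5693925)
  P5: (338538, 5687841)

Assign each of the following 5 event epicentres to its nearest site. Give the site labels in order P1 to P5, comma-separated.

P1 → West (d²=23377257.00)
P2 → South (d²=20122324.00)
P3 → Mid (d²=6028201.00)
P4 → Lower (d²=52216069.00)
P5 → South (d²=24015745.00)

West, South, Mid, Lower, South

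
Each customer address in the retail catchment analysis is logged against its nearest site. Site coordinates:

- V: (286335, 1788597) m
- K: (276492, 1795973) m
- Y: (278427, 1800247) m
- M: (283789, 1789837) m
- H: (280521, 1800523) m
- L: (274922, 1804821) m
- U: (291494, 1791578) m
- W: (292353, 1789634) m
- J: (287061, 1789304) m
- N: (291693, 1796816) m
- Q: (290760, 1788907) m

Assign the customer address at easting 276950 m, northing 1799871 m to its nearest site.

Y

Squared distances to each site:
V: 215181301.000; K: 15404168.000; Y: 2322905.000; M: 147453077.000; H: 13177145.000; L: 28615284.000; U: 280301785.000; W: 342048578.000; J: 213893810.000; N: 226689074.000; Q: 310925396.000.
Minimum at Y.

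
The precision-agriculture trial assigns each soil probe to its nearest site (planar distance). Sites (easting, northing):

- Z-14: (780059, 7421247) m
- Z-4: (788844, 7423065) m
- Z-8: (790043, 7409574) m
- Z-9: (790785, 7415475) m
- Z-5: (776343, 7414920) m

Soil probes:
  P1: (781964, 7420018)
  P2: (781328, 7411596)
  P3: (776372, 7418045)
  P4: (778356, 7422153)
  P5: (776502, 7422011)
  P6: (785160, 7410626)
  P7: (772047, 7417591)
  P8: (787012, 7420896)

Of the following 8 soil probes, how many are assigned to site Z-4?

1

P1 → Z-14
P2 → Z-5
P3 → Z-5
P4 → Z-14
P5 → Z-14
P6 → Z-8
P7 → Z-5
P8 → Z-4
1 of the 8 goes to Z-4.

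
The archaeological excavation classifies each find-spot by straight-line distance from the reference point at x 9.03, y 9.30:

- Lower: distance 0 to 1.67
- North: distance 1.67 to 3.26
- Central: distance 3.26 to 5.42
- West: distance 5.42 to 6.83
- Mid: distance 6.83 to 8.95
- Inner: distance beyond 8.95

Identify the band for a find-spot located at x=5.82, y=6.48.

Central

Distance = √((5.82−9.03)² + (6.48−9.30)²) = √(10.304 + 7.952) = 4.273.
3.26 ≤ 4.273 < 5.42 → Central.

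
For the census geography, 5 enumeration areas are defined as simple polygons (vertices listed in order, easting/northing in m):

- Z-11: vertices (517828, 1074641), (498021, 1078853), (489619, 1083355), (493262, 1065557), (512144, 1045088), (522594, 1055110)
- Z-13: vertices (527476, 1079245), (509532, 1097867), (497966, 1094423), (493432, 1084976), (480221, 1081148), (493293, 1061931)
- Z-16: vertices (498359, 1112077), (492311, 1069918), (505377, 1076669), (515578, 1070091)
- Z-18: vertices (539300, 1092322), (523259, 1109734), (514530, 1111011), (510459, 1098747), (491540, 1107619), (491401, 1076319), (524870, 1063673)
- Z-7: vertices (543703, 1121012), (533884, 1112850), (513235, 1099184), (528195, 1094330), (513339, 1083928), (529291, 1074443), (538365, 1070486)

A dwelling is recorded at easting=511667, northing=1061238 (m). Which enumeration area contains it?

Cast a ray rightward from (511667, 1061238). For each polygon, the edges (by vertex number in listed order) whose endpoints lie on opposite sides of northing = 1061238, where each meets that height, and whether that is right or left of the point:
Z-11: 4–5 at easting≈497246.1 (left), 6–1 at easting≈521098.6 (right) → 1 crossing.
Z-13: no edge straddles that height → 0 crossings.
Z-16: no edge straddles that height → 0 crossings.
Z-18: no edge straddles that height → 0 crossings.
Z-7: no edge straddles that height → 0 crossings.
Only Z-11 has an odd count, so the point is inside Z-11.

Z-11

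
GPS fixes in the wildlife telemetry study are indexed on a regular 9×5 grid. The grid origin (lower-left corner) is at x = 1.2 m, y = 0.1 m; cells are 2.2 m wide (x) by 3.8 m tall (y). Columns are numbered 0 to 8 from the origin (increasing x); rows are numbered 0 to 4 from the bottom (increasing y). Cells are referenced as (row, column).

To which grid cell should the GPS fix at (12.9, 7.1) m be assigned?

Column index: ⌊(12.9 − 1.2) / 2.2⌋ = ⌊5.318⌋ = 5
Row offset from origin: ⌊(7.1 − 0.1) / 3.8⌋ = ⌊1.842⌋ = 1 → row 1

(1, 5)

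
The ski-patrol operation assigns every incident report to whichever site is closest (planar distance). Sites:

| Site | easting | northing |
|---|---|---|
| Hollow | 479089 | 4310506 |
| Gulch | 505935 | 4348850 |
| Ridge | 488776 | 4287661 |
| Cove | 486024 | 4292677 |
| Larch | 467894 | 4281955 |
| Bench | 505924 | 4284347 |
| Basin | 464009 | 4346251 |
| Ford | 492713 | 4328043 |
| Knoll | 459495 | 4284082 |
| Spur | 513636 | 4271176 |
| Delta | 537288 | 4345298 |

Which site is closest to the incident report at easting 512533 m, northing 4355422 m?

Squared distances to each site:
Hollow: 3135948192.000; Gulch: 86724788.000; Ridge: 5155948170.000; Cove: 4639662106.000; Larch: 7390040410.000; Bench: 5095334506.000; Basin: 2438685817.000; Ford: 1142442041.000; Knoll: 7902425044.000; Spur: 7098605125.000; Delta: 715305401.000.
Minimum at Gulch.

Gulch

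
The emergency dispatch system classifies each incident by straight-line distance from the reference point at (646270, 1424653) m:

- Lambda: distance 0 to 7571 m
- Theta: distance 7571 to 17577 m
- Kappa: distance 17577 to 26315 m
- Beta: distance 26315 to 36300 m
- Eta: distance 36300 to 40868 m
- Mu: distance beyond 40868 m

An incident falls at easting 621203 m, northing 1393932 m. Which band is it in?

Eta

Distance = √((621203−646270)² + (1393932−1424653)²) = √(628354489.000 + 943779841.000) = 39650.149 m.
36300 ≤ 39650.149 < 40868 → Eta.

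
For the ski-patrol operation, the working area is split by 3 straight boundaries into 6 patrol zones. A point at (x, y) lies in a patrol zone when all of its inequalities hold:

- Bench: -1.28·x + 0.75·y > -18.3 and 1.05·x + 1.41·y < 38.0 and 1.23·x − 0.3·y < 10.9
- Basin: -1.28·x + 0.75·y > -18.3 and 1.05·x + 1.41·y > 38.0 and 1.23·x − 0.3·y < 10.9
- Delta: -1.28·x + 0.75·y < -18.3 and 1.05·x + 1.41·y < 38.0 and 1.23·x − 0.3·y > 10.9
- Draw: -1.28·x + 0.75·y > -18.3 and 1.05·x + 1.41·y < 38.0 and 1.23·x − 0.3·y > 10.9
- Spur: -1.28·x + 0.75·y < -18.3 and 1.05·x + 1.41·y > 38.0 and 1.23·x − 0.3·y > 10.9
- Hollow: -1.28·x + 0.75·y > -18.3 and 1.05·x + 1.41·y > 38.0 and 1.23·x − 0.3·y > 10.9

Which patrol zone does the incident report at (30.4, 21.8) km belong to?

Spur

-1.28·30.4 + 0.75·21.8 = -22.562, which is < -18.3
1.05·30.4 + 1.41·21.8 = 62.658, which is > 38.0
1.23·30.4 − 0.3·21.8 = 30.852, which is > 10.9
This sign pattern matches Spur.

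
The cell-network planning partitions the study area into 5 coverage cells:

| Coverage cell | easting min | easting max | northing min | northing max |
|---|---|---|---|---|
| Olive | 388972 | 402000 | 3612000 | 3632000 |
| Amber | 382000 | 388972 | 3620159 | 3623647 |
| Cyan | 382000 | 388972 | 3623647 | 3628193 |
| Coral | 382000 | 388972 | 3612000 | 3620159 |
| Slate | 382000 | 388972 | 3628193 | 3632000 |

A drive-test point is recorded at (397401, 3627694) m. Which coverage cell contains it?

The point has easting = 397401 and northing = 3627694.
Only Olive satisfies 388972 ≤ easting ≤ 402000 and 3612000 ≤ northing ≤ 3632000.

Olive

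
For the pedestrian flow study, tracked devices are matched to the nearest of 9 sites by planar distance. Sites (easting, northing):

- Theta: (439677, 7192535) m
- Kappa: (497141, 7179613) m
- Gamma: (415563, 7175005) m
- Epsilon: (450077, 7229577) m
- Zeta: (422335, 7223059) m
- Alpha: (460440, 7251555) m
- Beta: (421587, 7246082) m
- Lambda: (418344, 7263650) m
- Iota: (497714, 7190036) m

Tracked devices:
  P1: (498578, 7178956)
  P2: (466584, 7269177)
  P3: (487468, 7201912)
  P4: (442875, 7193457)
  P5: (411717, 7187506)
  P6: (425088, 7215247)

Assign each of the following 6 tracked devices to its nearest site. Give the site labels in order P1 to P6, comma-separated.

Kappa, Alpha, Iota, Theta, Gamma, Zeta

P1 → Kappa (d²=2496618.00)
P2 → Alpha (d²=348283620.00)
P3 → Iota (d²=246019892.00)
P4 → Theta (d²=11077288.00)
P5 → Gamma (d²=171066717.00)
P6 → Zeta (d²=68606353.00)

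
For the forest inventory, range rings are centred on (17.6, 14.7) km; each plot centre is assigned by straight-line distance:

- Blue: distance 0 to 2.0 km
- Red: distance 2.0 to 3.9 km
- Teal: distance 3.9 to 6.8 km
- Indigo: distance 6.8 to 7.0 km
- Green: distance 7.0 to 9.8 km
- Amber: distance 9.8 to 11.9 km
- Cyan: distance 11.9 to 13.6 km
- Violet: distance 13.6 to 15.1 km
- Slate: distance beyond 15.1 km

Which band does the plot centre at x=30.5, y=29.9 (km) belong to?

Slate

Distance = √((30.5−17.6)² + (29.9−14.7)²) = √(166.410 + 231.040) = 19.936 km.
15.1 ≤ 19.936 < ∞ → Slate.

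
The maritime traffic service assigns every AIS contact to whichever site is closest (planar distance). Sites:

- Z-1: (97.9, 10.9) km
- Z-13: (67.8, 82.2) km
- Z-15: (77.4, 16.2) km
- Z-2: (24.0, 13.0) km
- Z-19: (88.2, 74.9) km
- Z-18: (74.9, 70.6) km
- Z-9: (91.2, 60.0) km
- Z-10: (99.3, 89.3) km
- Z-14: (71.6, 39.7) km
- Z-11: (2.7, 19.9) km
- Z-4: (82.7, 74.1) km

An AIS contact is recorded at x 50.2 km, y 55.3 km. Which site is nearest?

Squared distances to each site:
Z-1: 4246.650; Z-13: 1033.370; Z-15: 2268.650; Z-2: 2475.730; Z-19: 1828.160; Z-18: 844.180; Z-9: 1703.090; Z-10: 3566.810; Z-14: 701.320; Z-11: 3509.410; Z-4: 1409.690.
Minimum at Z-14.

Z-14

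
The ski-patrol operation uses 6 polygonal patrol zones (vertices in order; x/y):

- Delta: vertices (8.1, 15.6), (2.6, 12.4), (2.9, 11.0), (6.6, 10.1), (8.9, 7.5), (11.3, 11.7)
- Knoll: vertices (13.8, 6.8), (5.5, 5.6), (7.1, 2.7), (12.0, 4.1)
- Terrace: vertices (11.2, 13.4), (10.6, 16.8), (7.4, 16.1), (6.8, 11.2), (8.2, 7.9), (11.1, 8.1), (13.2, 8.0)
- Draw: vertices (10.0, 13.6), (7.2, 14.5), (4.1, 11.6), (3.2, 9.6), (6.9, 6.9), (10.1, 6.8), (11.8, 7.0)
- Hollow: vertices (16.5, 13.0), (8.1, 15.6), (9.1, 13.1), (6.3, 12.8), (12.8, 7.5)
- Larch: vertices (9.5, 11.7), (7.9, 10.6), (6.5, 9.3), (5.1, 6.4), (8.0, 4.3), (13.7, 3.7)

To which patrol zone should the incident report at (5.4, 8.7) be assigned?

Draw

Cast a ray rightward from (5.4, 8.7). For each polygon, the edges (by vertex number in listed order) whose endpoints lie on opposite sides of y = 8.7, where each meets that height, and whether that is right or left of the point:
Delta: 4–5 at x≈7.84 (right), 5–6 at x≈9.59 (right) → 2 crossings.
Knoll: no edge straddles that height → 0 crossings.
Terrace: 4–5 at x≈7.86 (right), 7–1 at x≈12.94 (right) → 2 crossings.
Draw: 4–5 at x≈4.43 (left), 7–1 at x≈11.34 (right) → 1 crossing.
Hollow: 4–5 at x≈11.33 (right), 5–1 at x≈13.61 (right) → 2 crossings.
Larch: 3–4 at x≈6.21 (right), 6–1 at x≈11.07 (right) → 2 crossings.
Only Draw has an odd count, so the point is inside Draw.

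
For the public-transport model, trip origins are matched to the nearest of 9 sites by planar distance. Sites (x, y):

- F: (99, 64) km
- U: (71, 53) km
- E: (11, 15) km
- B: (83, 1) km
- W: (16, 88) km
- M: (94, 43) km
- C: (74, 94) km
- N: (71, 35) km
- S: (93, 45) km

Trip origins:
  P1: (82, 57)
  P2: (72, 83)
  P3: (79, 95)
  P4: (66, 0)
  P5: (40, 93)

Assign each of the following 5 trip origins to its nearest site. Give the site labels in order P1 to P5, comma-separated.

U, C, C, B, W

P1 → U (d²=137.00)
P2 → C (d²=125.00)
P3 → C (d²=26.00)
P4 → B (d²=290.00)
P5 → W (d²=601.00)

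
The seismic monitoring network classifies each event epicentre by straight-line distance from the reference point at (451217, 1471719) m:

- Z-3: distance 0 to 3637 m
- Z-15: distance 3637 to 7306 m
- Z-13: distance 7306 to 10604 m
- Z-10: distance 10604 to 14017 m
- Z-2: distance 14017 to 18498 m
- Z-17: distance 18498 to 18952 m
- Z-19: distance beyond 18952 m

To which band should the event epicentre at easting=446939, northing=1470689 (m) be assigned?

Z-15

Distance = √((446939−451217)² + (1470689−1471719)²) = √(18301284.000 + 1060900.000) = 4400.248 m.
3637 ≤ 4400.248 < 7306 → Z-15.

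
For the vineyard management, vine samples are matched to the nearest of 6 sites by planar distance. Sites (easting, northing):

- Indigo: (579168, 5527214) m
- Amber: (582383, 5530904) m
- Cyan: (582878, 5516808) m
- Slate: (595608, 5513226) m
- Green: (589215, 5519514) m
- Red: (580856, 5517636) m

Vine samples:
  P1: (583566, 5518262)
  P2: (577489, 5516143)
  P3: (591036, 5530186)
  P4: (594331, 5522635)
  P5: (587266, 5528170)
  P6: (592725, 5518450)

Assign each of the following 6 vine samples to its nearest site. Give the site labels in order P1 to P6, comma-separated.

Cyan, Red, Amber, Green, Amber, Green

P1 → Cyan (d²=2587460.00)
P2 → Red (d²=13565738.00)
P3 → Amber (d²=75389933.00)
P4 → Green (d²=35914097.00)
P5 → Amber (d²=31318445.00)
P6 → Green (d²=13452196.00)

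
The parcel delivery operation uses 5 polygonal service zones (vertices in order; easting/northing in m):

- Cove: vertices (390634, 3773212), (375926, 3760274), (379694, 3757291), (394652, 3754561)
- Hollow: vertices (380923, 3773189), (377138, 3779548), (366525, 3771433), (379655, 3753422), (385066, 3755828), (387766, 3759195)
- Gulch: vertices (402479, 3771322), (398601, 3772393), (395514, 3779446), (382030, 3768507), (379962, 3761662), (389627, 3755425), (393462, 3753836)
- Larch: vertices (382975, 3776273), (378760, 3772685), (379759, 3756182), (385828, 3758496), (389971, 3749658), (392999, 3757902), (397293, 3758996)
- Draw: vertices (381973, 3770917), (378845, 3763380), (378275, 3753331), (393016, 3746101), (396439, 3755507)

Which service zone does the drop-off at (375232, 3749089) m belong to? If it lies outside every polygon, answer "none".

Cast a ray rightward from (375232, 3749089). For each polygon, the edges (by vertex number in listed order) whose endpoints lie on opposite sides of northing = 3749089, where each meets that height, and whether that is right or left of the point:
Cove: no edge straddles that height → 0 crossings.
Hollow: no edge straddles that height → 0 crossings.
Gulch: no edge straddles that height → 0 crossings.
Larch: no edge straddles that height → 0 crossings.
Draw: 3–4 at easting≈386923.9 (right), 4–5 at easting≈394103.4 (right) → 2 crossings.
All counts are even, so the point lies outside every listed polygon.

none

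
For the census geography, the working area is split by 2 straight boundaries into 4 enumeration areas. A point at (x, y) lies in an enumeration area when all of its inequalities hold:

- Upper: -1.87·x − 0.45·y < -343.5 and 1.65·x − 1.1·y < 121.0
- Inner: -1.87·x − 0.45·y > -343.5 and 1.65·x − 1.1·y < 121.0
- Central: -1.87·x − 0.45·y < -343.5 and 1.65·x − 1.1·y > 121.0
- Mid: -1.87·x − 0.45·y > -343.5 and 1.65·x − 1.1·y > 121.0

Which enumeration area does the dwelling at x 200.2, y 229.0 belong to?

Upper

-1.87·200.2 − 0.45·229.0 = -477.424, which is < -343.5
1.65·200.2 − 1.1·229.0 = 78.430, which is < 121.0
This sign pattern matches Upper.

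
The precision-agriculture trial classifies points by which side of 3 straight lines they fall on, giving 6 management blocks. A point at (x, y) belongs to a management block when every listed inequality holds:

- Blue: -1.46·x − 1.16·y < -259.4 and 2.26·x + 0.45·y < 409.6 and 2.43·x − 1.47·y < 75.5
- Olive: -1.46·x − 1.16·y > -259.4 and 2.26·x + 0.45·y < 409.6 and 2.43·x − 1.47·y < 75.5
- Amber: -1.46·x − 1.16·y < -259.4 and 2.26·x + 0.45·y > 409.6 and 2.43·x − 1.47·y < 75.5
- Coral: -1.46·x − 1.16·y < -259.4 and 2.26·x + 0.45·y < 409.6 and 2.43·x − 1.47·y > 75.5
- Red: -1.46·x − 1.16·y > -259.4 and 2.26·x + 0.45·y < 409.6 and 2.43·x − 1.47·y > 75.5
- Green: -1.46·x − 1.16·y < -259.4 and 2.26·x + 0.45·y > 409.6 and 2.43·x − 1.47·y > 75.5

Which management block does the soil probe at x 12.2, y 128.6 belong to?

Olive

-1.46·12.2 − 1.16·128.6 = -166.988, which is > -259.4
2.26·12.2 + 0.45·128.6 = 85.442, which is < 409.6
2.43·12.2 − 1.47·128.6 = -159.396, which is < 75.5
This sign pattern matches Olive.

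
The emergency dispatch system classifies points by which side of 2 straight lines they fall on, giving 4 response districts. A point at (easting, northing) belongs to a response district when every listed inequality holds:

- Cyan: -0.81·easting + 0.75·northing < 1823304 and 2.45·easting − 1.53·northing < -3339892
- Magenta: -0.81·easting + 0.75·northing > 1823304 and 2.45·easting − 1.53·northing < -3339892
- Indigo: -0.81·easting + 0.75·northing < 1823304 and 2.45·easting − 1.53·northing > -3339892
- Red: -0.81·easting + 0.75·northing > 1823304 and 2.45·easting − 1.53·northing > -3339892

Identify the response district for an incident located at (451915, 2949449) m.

Magenta

-0.81·451915 + 0.75·2949449 = 1846035.600, which is > 1823304
2.45·451915 − 1.53·2949449 = -3405465.220, which is < -3339892
This sign pattern matches Magenta.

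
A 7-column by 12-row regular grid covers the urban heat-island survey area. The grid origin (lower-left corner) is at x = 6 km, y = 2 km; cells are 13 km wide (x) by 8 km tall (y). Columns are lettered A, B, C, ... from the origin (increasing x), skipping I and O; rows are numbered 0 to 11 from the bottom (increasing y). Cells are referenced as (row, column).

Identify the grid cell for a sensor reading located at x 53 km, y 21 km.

Column index: ⌊(53 − 6) / 13⌋ = ⌊3.615⌋ = 3 → column D
Row offset from origin: ⌊(21 − 2) / 8⌋ = ⌊2.375⌋ = 2 → row 2

(2, D)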